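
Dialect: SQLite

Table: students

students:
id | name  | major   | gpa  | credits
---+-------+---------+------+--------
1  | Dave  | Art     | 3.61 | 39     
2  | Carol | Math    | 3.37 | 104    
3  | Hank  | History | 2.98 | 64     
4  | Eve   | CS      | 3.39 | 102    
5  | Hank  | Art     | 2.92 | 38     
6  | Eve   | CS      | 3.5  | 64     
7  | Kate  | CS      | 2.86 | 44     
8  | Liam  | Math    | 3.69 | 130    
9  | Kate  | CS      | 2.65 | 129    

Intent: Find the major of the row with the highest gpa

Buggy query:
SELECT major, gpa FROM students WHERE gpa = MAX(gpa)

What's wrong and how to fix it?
Bug: MAX(gpa) is an aggregate and cannot be used directly in WHERE

Fix: Wrap MAX in a scalar subquery so WHERE compares against a single value

Corrected query:
SELECT major, gpa FROM students WHERE gpa = (SELECT MAX(gpa) FROM students)

Result:
major | gpa 
------+-----
Math  | 3.69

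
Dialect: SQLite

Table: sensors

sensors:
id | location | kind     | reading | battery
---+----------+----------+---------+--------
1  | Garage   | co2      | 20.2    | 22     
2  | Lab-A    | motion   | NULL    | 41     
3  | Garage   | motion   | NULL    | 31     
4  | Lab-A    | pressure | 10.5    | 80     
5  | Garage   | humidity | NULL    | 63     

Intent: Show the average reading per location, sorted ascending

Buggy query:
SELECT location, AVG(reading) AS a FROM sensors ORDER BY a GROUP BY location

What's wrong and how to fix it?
Bug: ORDER BY appears before GROUP BY; SQL clause order requires GROUP BY first

Fix: Reorder: SELECT … FROM … GROUP BY … ORDER BY …

Corrected query:
SELECT location, AVG(reading) AS a FROM sensors GROUP BY location ORDER BY a

Result:
location | a   
---------+-----
Lab-A    | 10.5
Garage   | 20.2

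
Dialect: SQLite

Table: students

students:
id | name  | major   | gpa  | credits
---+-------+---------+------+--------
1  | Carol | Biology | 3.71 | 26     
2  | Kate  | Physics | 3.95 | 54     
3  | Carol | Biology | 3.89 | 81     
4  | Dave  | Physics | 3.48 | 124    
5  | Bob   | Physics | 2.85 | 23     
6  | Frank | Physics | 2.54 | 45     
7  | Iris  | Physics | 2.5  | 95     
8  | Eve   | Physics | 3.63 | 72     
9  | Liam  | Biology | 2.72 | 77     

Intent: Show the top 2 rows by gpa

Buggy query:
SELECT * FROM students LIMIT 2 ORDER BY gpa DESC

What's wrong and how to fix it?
Bug: LIMIT must come after ORDER BY

Fix: Sort with ORDER BY, then apply LIMIT

Corrected query:
SELECT * FROM students ORDER BY gpa DESC LIMIT 2

Result:
id | name  | major   | gpa  | credits
---+-------+---------+------+--------
2  | Kate  | Physics | 3.95 | 54     
3  | Carol | Biology | 3.89 | 81     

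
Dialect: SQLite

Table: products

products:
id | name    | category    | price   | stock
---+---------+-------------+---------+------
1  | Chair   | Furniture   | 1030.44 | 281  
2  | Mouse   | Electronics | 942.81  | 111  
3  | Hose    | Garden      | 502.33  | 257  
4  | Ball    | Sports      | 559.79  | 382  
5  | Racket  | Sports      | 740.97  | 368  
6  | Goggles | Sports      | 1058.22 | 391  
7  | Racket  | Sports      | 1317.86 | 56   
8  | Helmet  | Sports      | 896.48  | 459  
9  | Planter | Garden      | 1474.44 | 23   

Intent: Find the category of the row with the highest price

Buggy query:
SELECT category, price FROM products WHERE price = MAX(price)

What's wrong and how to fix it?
Bug: WHERE is evaluated per row; an aggregate over the whole table isn't defined there

Fix: Use a subquery: WHERE price = (SELECT MAX(price) FROM products)

Corrected query:
SELECT category, price FROM products WHERE price = (SELECT MAX(price) FROM products)

Result:
category | price  
---------+--------
Garden   | 1474.44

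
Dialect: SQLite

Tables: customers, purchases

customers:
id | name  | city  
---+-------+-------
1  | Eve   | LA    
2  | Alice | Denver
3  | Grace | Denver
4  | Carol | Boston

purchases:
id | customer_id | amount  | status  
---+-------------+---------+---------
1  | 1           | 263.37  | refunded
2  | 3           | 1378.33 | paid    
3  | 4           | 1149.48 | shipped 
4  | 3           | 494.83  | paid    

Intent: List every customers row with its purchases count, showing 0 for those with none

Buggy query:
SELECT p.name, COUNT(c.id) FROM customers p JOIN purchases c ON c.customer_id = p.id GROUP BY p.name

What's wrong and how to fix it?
Bug: INNER JOIN drops customers rows that have no matching purchases rows

Fix: Use LEFT JOIN so parents without children still appear (COUNT(c.id) gives 0)

Corrected query:
SELECT p.name, COUNT(c.id) FROM customers p LEFT JOIN purchases c ON c.customer_id = p.id GROUP BY p.name

Result:
name  | COUNT(c.id)
------+------------
Alice | 0          
Carol | 1          
Eve   | 1          
Grace | 2          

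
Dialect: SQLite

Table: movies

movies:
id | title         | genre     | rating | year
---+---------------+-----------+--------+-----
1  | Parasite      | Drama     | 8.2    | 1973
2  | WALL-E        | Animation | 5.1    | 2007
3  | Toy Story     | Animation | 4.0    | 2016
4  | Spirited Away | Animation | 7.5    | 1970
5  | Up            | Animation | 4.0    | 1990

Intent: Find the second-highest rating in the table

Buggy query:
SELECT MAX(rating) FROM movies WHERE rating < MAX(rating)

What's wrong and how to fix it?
Bug: The inner MAX is an aggregate inside WHERE, which is not allowed

Fix: Put the inner MAX in a scalar subquery

Corrected query:
SELECT MAX(rating) FROM movies WHERE rating < (SELECT MAX(rating) FROM movies)

Result:
MAX(rating)
-----------
7.5        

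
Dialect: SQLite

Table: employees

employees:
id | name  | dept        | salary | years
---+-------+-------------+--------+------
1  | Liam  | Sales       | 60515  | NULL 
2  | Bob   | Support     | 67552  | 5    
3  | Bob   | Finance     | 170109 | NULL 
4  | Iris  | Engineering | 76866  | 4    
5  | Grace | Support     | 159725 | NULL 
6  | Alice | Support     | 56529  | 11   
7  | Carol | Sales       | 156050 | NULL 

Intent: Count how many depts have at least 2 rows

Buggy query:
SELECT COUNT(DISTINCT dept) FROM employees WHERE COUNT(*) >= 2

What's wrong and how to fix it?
Bug: COUNT(*) cannot appear in WHERE; the per-group count doesn't exist yet

Fix: Use a subquery that GROUPs and filters with HAVING, then count its rows

Corrected query:
SELECT COUNT(*) FROM (SELECT dept FROM employees GROUP BY dept HAVING COUNT(*) >= 2)

Result:
COUNT(*)
--------
2       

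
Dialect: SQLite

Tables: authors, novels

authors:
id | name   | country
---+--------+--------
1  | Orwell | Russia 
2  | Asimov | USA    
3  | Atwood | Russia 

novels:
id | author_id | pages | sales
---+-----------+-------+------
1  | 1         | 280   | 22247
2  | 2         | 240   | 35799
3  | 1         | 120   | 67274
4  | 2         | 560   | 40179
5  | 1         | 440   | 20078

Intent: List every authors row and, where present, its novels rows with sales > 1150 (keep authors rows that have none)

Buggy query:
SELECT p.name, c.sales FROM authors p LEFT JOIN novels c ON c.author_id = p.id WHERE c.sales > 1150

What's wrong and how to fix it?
Bug: Filtering c.sales in WHERE discards the NULL rows produced by LEFT JOIN, turning it into an inner join

Fix: Move the right-table condition into the ON clause so unmatched parents are kept

Corrected query:
SELECT p.name, c.sales FROM authors p LEFT JOIN novels c ON c.author_id = p.id AND c.sales > 1150

Result:
name   | sales
-------+------
Orwell | 20078
Orwell | 22247
Orwell | 67274
Asimov | 35799
Asimov | 40179
Atwood | NULL 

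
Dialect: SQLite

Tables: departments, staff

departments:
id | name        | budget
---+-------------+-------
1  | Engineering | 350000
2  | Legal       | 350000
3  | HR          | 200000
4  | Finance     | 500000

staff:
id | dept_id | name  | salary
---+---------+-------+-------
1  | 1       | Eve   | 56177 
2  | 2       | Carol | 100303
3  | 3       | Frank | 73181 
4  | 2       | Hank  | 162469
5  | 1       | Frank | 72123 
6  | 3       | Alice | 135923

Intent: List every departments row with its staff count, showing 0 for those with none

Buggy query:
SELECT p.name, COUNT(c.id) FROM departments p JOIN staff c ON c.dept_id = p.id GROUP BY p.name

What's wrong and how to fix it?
Bug: An inner join excludes parents with zero children

Fix: Switch to LEFT JOIN to retain unmatched parent rows

Corrected query:
SELECT p.name, COUNT(c.id) FROM departments p LEFT JOIN staff c ON c.dept_id = p.id GROUP BY p.name

Result:
name        | COUNT(c.id)
------------+------------
Engineering | 2          
Finance     | 0          
HR          | 2          
Legal       | 2          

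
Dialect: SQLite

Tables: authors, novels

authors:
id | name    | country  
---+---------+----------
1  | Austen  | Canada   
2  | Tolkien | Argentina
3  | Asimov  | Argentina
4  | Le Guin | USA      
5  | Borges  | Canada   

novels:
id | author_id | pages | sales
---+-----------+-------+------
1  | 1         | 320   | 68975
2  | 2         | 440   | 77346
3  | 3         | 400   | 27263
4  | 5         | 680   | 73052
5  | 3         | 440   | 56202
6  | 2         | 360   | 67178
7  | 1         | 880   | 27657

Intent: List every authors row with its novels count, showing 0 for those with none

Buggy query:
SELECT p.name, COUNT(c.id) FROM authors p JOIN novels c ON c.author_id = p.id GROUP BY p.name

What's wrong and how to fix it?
Bug: INNER JOIN drops authors rows that have no matching novels rows

Fix: Switch to LEFT JOIN to retain unmatched parent rows

Corrected query:
SELECT p.name, COUNT(c.id) FROM authors p LEFT JOIN novels c ON c.author_id = p.id GROUP BY p.name

Result:
name    | COUNT(c.id)
--------+------------
Asimov  | 2          
Austen  | 2          
Borges  | 1          
Le Guin | 0          
Tolkien | 2          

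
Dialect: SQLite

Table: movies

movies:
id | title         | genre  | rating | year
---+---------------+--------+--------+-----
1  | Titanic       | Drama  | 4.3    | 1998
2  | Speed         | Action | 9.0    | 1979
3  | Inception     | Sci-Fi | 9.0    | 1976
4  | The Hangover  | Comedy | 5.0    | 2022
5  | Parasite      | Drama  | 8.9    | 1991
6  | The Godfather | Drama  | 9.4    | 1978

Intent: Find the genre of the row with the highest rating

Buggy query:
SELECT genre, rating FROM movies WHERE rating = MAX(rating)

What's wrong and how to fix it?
Bug: MAX(rating) is an aggregate and cannot be used directly in WHERE

Fix: Use a subquery: WHERE rating = (SELECT MAX(rating) FROM movies)

Corrected query:
SELECT genre, rating FROM movies WHERE rating = (SELECT MAX(rating) FROM movies)

Result:
genre | rating
------+-------
Drama | 9.4   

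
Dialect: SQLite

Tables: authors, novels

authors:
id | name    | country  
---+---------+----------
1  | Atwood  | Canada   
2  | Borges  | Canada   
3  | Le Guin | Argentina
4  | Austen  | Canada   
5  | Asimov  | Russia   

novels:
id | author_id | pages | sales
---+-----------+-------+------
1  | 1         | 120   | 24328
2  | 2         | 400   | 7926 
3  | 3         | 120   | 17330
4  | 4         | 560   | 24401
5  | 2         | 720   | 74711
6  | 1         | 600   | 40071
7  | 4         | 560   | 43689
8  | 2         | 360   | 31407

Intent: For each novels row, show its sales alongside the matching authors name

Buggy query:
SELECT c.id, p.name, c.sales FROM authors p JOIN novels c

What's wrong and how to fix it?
Bug: Missing join condition: each novels row is matched to all authors rows instead of just its own

Fix: Add ON c.author_id = p.id to the JOIN

Corrected query:
SELECT c.id, p.name, c.sales FROM authors p JOIN novels c ON c.author_id = p.id

Result:
id | name    | sales
---+---------+------
1  | Atwood  | 24328
2  | Borges  | 7926 
3  | Le Guin | 17330
4  | Austen  | 24401
5  | Borges  | 74711
6  | Atwood  | 40071
7  | Austen  | 43689
8  | Borges  | 31407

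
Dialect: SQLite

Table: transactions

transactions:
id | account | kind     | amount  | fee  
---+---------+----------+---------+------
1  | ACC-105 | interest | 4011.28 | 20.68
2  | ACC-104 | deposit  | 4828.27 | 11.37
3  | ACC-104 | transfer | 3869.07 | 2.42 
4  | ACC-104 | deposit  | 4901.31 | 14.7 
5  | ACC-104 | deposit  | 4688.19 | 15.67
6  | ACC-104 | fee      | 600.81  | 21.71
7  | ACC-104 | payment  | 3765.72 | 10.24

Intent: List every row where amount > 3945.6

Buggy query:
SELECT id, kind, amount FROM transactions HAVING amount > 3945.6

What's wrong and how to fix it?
Bug: HAVING filters the output of aggregation, but this query has no GROUP BY and no aggregate functions, so SQLite rejects it (HAVING clause on a non-aggregate query); the condition here is per row

Fix: Use WHERE for row-level filtering

Corrected query:
SELECT id, kind, amount FROM transactions WHERE amount > 3945.6

Result:
id | kind     | amount 
---+----------+--------
1  | interest | 4011.28
2  | deposit  | 4828.27
4  | deposit  | 4901.31
5  | deposit  | 4688.19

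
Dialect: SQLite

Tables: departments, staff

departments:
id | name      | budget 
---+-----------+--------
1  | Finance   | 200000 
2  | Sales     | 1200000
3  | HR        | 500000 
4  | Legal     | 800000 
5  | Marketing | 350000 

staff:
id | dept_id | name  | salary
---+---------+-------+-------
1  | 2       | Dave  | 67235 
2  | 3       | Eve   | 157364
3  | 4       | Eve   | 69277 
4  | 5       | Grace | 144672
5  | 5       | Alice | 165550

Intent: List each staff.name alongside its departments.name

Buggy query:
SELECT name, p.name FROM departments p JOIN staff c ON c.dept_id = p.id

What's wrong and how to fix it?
Bug: 'name' exists in both joined tables, so the database can't tell which one is meant

Fix: Qualify the column with its table alias (c.name)

Corrected query:
SELECT c.name, p.name FROM departments p JOIN staff c ON c.dept_id = p.id

Result:
name  | name     
------+----------
Dave  | Sales    
Eve   | HR       
Eve   | Legal    
Grace | Marketing
Alice | Marketing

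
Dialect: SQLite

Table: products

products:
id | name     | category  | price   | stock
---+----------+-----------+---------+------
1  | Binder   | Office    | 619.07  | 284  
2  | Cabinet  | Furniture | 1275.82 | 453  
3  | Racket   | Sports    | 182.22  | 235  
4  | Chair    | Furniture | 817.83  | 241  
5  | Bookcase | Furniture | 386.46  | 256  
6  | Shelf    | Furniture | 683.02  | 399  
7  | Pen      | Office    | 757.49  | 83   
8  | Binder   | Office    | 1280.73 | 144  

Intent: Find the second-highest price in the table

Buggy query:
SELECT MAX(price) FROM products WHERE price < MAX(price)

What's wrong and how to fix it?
Bug: MAX(price) on the right of the comparison is an aggregate-in-WHERE error

Fix: Put the inner MAX in a scalar subquery

Corrected query:
SELECT MAX(price) FROM products WHERE price < (SELECT MAX(price) FROM products)

Result:
MAX(price)
----------
1275.82   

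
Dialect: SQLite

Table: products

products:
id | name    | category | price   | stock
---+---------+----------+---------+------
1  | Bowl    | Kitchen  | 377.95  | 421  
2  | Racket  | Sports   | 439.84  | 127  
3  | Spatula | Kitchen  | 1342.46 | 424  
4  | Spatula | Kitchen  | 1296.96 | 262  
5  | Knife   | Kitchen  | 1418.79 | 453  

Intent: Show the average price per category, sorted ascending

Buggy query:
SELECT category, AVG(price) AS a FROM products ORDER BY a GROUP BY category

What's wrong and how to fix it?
Bug: ORDER BY appears before GROUP BY; SQL clause order requires GROUP BY first

Fix: Reorder: SELECT … FROM … GROUP BY … ORDER BY …

Corrected query:
SELECT category, AVG(price) AS a FROM products GROUP BY category ORDER BY a

Result:
category | a      
---------+--------
Sports   | 439.84 
Kitchen  | 1109.04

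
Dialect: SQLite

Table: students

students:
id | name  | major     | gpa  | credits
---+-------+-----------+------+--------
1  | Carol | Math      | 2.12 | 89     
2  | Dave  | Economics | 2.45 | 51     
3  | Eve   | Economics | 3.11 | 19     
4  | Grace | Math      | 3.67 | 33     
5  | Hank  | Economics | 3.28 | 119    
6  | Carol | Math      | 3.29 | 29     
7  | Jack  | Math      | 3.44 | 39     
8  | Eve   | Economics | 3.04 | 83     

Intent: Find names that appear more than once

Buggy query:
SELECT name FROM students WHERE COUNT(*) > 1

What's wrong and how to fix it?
Bug: COUNT(*) is an aggregate and cannot be used in WHERE

Fix: GROUP BY name, then filter groups with HAVING COUNT(*) > 1

Corrected query:
SELECT name FROM students GROUP BY name HAVING COUNT(*) > 1

Result:
name 
-----
Carol
Eve  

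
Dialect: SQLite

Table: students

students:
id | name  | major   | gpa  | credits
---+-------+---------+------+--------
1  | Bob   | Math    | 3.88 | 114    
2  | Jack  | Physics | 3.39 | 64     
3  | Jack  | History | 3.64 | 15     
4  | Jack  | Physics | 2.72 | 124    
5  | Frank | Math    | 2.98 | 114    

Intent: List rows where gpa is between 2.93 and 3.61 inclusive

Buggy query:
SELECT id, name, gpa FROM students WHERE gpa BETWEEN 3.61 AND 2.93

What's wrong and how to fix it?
Bug: BETWEEN expects the lower bound first; with 3.61 AND 2.93 the range is empty

Fix: Write BETWEEN 2.93 AND 3.61

Corrected query:
SELECT id, name, gpa FROM students WHERE gpa BETWEEN 2.93 AND 3.61

Result:
id | name  | gpa 
---+-------+-----
2  | Jack  | 3.39
5  | Frank | 2.98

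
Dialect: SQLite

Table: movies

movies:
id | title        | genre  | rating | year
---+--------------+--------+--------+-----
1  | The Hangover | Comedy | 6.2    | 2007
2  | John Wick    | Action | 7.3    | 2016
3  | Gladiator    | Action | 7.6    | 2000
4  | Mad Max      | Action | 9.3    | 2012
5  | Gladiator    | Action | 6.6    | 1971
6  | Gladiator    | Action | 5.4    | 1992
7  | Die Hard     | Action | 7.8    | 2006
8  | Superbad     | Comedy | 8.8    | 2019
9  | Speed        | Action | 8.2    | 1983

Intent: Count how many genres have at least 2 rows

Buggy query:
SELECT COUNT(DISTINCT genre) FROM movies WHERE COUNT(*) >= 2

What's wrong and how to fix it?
Bug: WHERE filters individual rows, not groups, so a group-level COUNT is invalid there

Fix: Group first with HAVING COUNT(*) >= 2, then COUNT the resulting groups

Corrected query:
SELECT COUNT(*) FROM (SELECT genre FROM movies GROUP BY genre HAVING COUNT(*) >= 2)

Result:
COUNT(*)
--------
2       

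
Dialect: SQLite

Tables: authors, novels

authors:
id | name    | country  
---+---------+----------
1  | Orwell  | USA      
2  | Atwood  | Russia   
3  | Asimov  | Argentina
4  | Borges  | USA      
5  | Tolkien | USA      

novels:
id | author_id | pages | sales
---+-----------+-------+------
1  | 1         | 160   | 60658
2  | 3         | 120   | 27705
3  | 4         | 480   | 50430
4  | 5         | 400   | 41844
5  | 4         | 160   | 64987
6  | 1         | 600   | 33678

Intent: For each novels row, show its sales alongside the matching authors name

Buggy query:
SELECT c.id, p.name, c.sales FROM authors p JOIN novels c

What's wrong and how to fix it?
Bug: Missing join condition: each novels row is matched to all authors rows instead of just its own

Fix: Specify the join condition linking the foreign key to the parent id

Corrected query:
SELECT c.id, p.name, c.sales FROM authors p JOIN novels c ON c.author_id = p.id

Result:
id | name    | sales
---+---------+------
1  | Orwell  | 60658
2  | Asimov  | 27705
3  | Borges  | 50430
4  | Tolkien | 41844
5  | Borges  | 64987
6  | Orwell  | 33678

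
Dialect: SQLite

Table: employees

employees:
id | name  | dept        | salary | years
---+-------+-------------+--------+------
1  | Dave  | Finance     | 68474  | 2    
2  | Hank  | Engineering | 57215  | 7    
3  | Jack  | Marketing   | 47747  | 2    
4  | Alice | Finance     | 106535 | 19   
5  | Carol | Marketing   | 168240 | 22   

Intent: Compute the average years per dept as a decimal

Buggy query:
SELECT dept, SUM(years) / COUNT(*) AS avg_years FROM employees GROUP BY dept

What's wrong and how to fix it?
Bug: Both operands are integers, so '/' performs integer division and truncates

Fix: Multiply by 1.0 (or CAST to REAL) to force floating-point division

Corrected query:
SELECT dept, SUM(years) * 1.0 / COUNT(*) AS avg_years FROM employees GROUP BY dept

Result:
dept        | avg_years
------------+----------
Engineering | 7        
Finance     | 10.5     
Marketing   | 12       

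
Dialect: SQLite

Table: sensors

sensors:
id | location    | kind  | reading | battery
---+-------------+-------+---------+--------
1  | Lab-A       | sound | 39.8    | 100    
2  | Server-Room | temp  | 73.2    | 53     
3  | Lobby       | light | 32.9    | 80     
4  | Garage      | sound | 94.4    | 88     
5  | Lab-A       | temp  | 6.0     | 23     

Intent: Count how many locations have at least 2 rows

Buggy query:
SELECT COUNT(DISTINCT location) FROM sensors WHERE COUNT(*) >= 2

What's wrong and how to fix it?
Bug: COUNT(*) cannot appear in WHERE; the per-group count doesn't exist yet

Fix: Use a subquery that GROUPs and filters with HAVING, then count its rows

Corrected query:
SELECT COUNT(*) FROM (SELECT location FROM sensors GROUP BY location HAVING COUNT(*) >= 2)

Result:
COUNT(*)
--------
1       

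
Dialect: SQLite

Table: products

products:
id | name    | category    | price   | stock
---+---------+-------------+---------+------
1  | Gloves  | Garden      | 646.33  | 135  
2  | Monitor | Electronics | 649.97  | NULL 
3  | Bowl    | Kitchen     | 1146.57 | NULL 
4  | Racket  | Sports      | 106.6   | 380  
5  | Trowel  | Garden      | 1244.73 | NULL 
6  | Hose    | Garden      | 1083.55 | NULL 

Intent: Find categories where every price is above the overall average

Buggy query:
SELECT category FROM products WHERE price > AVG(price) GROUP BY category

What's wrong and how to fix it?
Bug: AVG() is an aggregate; it can't sit directly in WHERE

Fix: Compute the overall average in a scalar subquery and compare each group's MIN against it in HAVING

Corrected query:
SELECT category FROM products GROUP BY category HAVING MIN(price) > (SELECT AVG(price) FROM products)

Result:
category
--------
Kitchen 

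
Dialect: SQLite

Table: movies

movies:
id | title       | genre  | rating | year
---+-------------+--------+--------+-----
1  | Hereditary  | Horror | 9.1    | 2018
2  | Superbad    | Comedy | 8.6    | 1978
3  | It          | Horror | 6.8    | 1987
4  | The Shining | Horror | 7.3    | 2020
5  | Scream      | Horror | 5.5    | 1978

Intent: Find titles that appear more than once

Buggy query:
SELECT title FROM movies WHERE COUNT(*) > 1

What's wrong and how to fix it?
Bug: COUNT(*) is an aggregate and cannot be used in WHERE

Fix: Group first, then use HAVING for the count condition

Corrected query:
SELECT title FROM movies GROUP BY title HAVING COUNT(*) > 1

Result:
(no rows)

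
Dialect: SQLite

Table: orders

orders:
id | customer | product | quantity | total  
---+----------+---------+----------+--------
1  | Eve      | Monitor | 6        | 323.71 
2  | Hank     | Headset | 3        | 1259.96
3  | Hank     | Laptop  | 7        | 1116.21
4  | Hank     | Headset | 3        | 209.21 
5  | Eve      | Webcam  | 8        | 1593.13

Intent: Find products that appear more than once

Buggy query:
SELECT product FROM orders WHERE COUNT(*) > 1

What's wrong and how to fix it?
Bug: WHERE can't reference COUNT(*); aggregates are computed after WHERE

Fix: GROUP BY product, then filter groups with HAVING COUNT(*) > 1

Corrected query:
SELECT product FROM orders GROUP BY product HAVING COUNT(*) > 1

Result:
product
-------
Headset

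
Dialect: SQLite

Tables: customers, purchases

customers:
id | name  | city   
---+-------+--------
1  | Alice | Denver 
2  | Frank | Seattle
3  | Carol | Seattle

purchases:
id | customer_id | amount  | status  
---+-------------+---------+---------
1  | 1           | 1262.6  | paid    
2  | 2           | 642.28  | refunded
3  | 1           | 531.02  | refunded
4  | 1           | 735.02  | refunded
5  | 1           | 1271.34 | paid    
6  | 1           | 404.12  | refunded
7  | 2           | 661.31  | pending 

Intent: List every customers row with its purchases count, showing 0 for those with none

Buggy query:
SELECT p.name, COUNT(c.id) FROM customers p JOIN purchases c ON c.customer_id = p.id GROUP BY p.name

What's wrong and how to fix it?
Bug: An inner join excludes parents with zero children

Fix: Switch to LEFT JOIN to retain unmatched parent rows

Corrected query:
SELECT p.name, COUNT(c.id) FROM customers p LEFT JOIN purchases c ON c.customer_id = p.id GROUP BY p.name

Result:
name  | COUNT(c.id)
------+------------
Alice | 5          
Carol | 0          
Frank | 2          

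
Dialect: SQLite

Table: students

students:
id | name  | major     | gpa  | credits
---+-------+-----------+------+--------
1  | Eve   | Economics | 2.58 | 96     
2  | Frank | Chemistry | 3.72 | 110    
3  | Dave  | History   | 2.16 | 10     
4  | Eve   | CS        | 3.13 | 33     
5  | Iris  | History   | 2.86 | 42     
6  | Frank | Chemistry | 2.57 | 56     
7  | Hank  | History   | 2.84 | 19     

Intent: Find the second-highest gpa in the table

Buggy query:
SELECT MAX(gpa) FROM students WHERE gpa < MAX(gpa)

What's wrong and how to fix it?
Bug: MAX(gpa) on the right of the comparison is an aggregate-in-WHERE error

Fix: Compute the overall MAX in a subquery, then take MAX of rows below it

Corrected query:
SELECT MAX(gpa) FROM students WHERE gpa < (SELECT MAX(gpa) FROM students)

Result:
MAX(gpa)
--------
3.13    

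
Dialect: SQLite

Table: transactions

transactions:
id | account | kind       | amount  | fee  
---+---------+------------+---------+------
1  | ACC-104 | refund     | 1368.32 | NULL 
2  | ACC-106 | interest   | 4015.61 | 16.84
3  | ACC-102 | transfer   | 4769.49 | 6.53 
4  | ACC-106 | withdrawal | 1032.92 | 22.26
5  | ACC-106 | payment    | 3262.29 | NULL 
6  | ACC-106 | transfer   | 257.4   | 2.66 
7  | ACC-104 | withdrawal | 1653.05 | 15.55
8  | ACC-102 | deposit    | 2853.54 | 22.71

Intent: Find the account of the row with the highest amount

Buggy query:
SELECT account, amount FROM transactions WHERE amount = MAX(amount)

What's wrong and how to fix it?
Bug: WHERE is evaluated per row; an aggregate over the whole table isn't defined there

Fix: Wrap MAX in a scalar subquery so WHERE compares against a single value

Corrected query:
SELECT account, amount FROM transactions WHERE amount = (SELECT MAX(amount) FROM transactions)

Result:
account | amount 
--------+--------
ACC-102 | 4769.49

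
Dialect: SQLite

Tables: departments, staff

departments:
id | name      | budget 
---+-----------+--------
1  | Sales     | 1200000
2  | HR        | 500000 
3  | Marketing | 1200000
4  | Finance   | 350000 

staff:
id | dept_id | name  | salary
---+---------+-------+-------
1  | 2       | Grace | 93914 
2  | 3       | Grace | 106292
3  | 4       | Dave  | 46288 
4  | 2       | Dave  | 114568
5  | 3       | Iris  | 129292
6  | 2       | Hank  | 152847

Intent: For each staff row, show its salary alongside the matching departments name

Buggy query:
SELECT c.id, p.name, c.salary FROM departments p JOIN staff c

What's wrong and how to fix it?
Bug: JOIN with no ON clause produces a cartesian product; every staff row pairs with every departments row

Fix: Add ON c.dept_id = p.id to the JOIN

Corrected query:
SELECT c.id, p.name, c.salary FROM departments p JOIN staff c ON c.dept_id = p.id

Result:
id | name      | salary
---+-----------+-------
1  | HR        | 93914 
2  | Marketing | 106292
3  | Finance   | 46288 
4  | HR        | 114568
5  | Marketing | 129292
6  | HR        | 152847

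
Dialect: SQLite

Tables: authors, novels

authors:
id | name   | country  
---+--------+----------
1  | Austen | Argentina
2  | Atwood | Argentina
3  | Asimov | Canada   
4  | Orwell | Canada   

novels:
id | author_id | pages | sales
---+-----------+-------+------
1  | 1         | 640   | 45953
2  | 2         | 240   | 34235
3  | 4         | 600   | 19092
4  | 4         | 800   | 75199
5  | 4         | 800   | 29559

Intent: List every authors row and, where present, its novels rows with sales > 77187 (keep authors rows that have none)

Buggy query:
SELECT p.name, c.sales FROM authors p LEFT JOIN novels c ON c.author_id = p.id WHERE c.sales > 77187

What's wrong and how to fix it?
Bug: A WHERE condition on the right-hand table after LEFT JOIN drops unmatched parents

Fix: Put 'c.sales > 77187' in the JOIN's ON clause instead of WHERE

Corrected query:
SELECT p.name, c.sales FROM authors p LEFT JOIN novels c ON c.author_id = p.id AND c.sales > 77187

Result:
name   | sales
-------+------
Austen | NULL 
Atwood | NULL 
Asimov | NULL 
Orwell | NULL 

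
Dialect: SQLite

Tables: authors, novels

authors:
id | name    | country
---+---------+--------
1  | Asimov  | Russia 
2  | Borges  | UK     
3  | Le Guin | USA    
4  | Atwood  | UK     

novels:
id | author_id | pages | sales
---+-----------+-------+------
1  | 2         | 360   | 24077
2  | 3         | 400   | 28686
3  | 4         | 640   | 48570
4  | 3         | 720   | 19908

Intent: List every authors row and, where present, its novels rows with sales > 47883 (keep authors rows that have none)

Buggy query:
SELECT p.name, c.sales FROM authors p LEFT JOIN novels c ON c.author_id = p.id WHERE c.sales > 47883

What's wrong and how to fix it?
Bug: A WHERE condition on the right-hand table after LEFT JOIN drops unmatched parents

Fix: Move the right-table condition into the ON clause so unmatched parents are kept

Corrected query:
SELECT p.name, c.sales FROM authors p LEFT JOIN novels c ON c.author_id = p.id AND c.sales > 47883

Result:
name    | sales
--------+------
Asimov  | NULL 
Borges  | NULL 
Le Guin | NULL 
Atwood  | 48570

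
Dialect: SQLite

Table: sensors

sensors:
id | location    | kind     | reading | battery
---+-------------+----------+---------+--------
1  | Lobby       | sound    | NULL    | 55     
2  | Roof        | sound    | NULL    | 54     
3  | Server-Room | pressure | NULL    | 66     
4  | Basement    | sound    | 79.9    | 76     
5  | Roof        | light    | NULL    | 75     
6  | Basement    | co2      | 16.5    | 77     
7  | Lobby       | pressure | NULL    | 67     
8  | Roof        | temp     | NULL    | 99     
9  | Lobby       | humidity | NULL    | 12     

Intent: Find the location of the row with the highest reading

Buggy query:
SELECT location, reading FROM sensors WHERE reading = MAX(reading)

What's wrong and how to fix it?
Bug: WHERE is evaluated per row; an aggregate over the whole table isn't defined there

Fix: Wrap MAX in a scalar subquery so WHERE compares against a single value

Corrected query:
SELECT location, reading FROM sensors WHERE reading = (SELECT MAX(reading) FROM sensors)

Result:
location | reading
---------+--------
Basement | 79.9   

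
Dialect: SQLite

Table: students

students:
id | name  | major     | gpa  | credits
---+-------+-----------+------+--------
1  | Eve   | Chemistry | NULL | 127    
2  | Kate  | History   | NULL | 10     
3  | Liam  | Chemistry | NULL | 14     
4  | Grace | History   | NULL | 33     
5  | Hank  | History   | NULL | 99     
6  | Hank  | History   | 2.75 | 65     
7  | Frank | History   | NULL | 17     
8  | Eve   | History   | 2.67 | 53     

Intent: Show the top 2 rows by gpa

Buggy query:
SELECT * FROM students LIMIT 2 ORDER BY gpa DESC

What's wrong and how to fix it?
Bug: ORDER BY cannot follow LIMIT; LIMIT is the final clause

Fix: Swap the clauses: ORDER BY first, then LIMIT

Corrected query:
SELECT * FROM students ORDER BY gpa DESC LIMIT 2

Result:
id | name | major   | gpa  | credits
---+------+---------+------+--------
6  | Hank | History | 2.75 | 65     
8  | Eve  | History | 2.67 | 53     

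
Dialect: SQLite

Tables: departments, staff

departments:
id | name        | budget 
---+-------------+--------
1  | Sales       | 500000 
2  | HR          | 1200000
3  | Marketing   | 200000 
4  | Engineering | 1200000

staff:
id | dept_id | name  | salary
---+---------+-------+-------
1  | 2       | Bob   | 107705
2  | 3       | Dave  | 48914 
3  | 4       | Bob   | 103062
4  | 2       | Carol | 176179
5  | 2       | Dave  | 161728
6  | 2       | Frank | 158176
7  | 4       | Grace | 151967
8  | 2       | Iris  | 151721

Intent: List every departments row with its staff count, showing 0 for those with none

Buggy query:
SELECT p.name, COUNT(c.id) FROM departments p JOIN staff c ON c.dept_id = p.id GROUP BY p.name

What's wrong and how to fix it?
Bug: INNER JOIN drops departments rows that have no matching staff rows

Fix: Use LEFT JOIN so parents without children still appear (COUNT(c.id) gives 0)

Corrected query:
SELECT p.name, COUNT(c.id) FROM departments p LEFT JOIN staff c ON c.dept_id = p.id GROUP BY p.name

Result:
name        | COUNT(c.id)
------------+------------
Engineering | 2          
HR          | 5          
Marketing   | 1          
Sales       | 0          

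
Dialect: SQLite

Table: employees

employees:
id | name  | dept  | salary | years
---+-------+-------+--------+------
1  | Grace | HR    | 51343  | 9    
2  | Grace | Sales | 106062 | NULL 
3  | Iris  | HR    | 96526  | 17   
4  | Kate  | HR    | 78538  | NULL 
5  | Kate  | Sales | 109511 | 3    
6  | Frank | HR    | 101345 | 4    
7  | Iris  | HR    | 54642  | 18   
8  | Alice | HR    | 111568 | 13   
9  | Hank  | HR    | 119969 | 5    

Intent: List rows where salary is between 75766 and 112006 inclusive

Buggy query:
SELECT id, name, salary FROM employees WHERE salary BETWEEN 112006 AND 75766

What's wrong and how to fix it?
Bug: BETWEEN expects the lower bound first; with 112006 AND 75766 the range is empty

Fix: Write BETWEEN 75766 AND 112006

Corrected query:
SELECT id, name, salary FROM employees WHERE salary BETWEEN 75766 AND 112006

Result:
id | name  | salary
---+-------+-------
2  | Grace | 106062
3  | Iris  | 96526 
4  | Kate  | 78538 
5  | Kate  | 109511
6  | Frank | 101345
8  | Alice | 111568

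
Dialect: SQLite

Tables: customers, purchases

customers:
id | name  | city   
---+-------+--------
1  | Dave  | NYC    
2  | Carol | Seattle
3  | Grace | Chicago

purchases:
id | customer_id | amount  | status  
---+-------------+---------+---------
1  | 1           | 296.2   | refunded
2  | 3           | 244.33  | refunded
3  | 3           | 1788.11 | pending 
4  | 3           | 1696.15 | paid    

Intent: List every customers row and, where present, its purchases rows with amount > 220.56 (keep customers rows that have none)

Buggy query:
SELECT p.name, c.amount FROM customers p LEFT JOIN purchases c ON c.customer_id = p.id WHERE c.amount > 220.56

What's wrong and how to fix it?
Bug: Filtering c.amount in WHERE discards the NULL rows produced by LEFT JOIN, turning it into an inner join

Fix: Move the right-table condition into the ON clause so unmatched parents are kept

Corrected query:
SELECT p.name, c.amount FROM customers p LEFT JOIN purchases c ON c.customer_id = p.id AND c.amount > 220.56

Result:
name  | amount 
------+--------
Dave  | 296.2  
Carol | NULL   
Grace | 244.33 
Grace | 1696.15
Grace | 1788.11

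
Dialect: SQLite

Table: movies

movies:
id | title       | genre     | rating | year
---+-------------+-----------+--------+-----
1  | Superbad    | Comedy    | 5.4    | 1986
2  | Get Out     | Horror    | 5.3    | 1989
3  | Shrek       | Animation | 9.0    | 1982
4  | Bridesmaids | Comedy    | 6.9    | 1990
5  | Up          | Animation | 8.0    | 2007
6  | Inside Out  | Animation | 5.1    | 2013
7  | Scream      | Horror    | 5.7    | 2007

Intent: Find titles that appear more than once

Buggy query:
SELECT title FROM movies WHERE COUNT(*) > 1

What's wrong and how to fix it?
Bug: COUNT(*) is an aggregate and cannot be used in WHERE

Fix: Group first, then use HAVING for the count condition

Corrected query:
SELECT title FROM movies GROUP BY title HAVING COUNT(*) > 1

Result:
(no rows)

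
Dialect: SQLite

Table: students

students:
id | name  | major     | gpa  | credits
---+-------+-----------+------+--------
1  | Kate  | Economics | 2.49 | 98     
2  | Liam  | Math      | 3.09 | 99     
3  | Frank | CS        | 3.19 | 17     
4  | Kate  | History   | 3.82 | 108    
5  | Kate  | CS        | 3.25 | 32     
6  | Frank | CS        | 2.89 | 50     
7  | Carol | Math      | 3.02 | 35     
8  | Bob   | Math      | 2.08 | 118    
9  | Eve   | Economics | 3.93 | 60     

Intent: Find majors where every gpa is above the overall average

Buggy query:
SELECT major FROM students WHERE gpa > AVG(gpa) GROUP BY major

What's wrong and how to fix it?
Bug: WHERE evaluates per row before aggregation, so AVG() is unavailable

Fix: Compute the overall average in a scalar subquery and compare each group's MIN against it in HAVING

Corrected query:
SELECT major FROM students GROUP BY major HAVING MIN(gpa) > (SELECT AVG(gpa) FROM students)

Result:
major  
-------
History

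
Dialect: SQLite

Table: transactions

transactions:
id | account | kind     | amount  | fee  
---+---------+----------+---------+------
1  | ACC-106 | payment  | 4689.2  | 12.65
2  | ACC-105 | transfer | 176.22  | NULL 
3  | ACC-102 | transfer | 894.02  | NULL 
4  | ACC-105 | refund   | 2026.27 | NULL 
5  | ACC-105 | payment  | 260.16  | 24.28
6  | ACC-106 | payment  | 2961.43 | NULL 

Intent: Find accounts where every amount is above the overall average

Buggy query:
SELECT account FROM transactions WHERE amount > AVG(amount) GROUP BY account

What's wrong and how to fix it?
Bug: WHERE evaluates per row before aggregation, so AVG() is unavailable

Fix: Compute the overall average in a scalar subquery and compare each group's MIN against it in HAVING

Corrected query:
SELECT account FROM transactions GROUP BY account HAVING MIN(amount) > (SELECT AVG(amount) FROM transactions)

Result:
account
-------
ACC-106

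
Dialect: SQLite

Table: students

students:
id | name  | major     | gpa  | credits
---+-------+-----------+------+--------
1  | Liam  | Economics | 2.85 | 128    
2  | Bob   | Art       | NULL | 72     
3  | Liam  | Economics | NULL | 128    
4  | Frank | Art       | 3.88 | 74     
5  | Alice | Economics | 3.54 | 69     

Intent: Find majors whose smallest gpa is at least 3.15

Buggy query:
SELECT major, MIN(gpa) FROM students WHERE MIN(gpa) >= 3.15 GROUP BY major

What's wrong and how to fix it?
Bug: MIN() in WHERE is a misuse of aggregate

Fix: Use HAVING for the per-group MIN condition

Corrected query:
SELECT major, MIN(gpa) FROM students GROUP BY major HAVING MIN(gpa) >= 3.15

Result:
major | MIN(gpa)
------+---------
Art   | 3.88    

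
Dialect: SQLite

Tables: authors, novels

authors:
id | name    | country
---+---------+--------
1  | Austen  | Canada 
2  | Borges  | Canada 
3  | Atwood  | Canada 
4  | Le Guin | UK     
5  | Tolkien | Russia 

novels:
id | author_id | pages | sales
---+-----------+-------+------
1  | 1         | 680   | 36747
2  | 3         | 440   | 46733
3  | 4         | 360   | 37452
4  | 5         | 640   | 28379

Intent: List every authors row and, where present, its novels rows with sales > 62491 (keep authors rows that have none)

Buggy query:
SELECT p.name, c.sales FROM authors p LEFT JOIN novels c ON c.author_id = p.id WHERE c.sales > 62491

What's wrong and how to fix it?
Bug: A WHERE condition on the right-hand table after LEFT JOIN drops unmatched parents

Fix: Move the right-table condition into the ON clause so unmatched parents are kept

Corrected query:
SELECT p.name, c.sales FROM authors p LEFT JOIN novels c ON c.author_id = p.id AND c.sales > 62491

Result:
name    | sales
--------+------
Austen  | NULL 
Borges  | NULL 
Atwood  | NULL 
Le Guin | NULL 
Tolkien | NULL 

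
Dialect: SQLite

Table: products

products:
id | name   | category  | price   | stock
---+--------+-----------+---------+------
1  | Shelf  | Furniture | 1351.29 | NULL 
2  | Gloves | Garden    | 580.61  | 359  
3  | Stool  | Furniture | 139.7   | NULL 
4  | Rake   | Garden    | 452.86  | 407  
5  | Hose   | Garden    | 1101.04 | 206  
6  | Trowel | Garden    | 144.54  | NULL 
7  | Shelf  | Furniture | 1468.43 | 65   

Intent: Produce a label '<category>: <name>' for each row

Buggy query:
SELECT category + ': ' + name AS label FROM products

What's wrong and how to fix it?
Bug: SQLite uses || for string concatenation; + coerces text to numbers (yielding 0)

Fix: Replace + with || to concatenate text

Corrected query:
SELECT category || ': ' || name AS label FROM products

Result:
label           
----------------
Furniture: Shelf
Garden: Gloves  
Furniture: Stool
Garden: Rake    
Garden: Hose    
Garden: Trowel  
Furniture: Shelf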